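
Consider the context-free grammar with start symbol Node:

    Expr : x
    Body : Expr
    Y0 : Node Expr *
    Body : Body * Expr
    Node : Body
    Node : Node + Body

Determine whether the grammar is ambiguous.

Unambiguous

Only Node, Body, Expr are reachable from Node; ignoring the rest: Node → Node + Body | Body  ;  Body → Body * Expr | Expr  — a left-associative chain with Expr at the bottom. Each string factors uniquely by precedence.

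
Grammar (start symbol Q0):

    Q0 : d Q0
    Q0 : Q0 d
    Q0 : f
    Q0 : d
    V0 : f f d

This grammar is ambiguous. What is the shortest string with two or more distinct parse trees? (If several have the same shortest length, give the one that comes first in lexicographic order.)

length 1: no string has ≥2 trees
length 2: d d has 2 parse trees

Two derivations of d d:
  Q0 ⇒ d Q0 ⇒ d d
  Q0 ⇒ Q0 d ⇒ d d

d d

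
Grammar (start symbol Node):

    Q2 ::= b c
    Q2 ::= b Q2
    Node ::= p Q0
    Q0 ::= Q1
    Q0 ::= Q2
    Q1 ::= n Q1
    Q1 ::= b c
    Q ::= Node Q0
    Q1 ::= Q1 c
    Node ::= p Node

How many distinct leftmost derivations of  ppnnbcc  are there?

Parse trees for ppnnbcc:
  [Node p [Node p [Q0 [Q1 n [Q1 n [Q1 [Q1 b c] c]]]]]]
  [Node p [Node p [Q0 [Q1 n [Q1 [Q1 n [Q1 b c]] c]]]]]
  [Node p [Node p [Q0 [Q1 [Q1 n [Q1 n [Q1 b c]]] c]]]]

3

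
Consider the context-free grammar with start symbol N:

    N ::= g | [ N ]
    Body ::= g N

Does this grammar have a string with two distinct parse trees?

Unambiguous

Only N is reachable from N; ignoring the rest: L(N) is { openⁿ atom closeⁿ : n ≥ 0 }. The bracket depth fixes n, and the derivation is forced at every step.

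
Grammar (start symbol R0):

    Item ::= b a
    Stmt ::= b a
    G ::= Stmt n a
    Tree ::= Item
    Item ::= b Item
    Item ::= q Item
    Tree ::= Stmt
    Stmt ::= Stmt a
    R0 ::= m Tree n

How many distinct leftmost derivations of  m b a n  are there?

2

Parse trees for m b a n:
  [R0 m [Tree [Item b a]] n]
  [R0 m [Tree [Stmt b a]] n]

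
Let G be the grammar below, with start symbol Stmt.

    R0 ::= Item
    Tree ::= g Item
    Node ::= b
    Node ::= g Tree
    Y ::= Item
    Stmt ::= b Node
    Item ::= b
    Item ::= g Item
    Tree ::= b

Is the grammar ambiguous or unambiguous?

Unambiguous

(Y, R0 are unreachable from Stmt, so their rules don't affect L(Stmt).) Each reachable nonterminal has at most one production per leading terminal, and all productions are right-linear; the derivation is determined token-by-token.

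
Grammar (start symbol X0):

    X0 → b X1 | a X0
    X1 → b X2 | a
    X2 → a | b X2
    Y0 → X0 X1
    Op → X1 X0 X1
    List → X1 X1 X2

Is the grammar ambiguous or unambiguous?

Only X0, X1, X2 are reachable from X0; ignoring the rest: Restricted to the reachable nonterminals, every rule has the form A → t or A → t B, and no two rules for the same A share a first terminal. The grammar encodes a DFA — one run per string.

Unambiguous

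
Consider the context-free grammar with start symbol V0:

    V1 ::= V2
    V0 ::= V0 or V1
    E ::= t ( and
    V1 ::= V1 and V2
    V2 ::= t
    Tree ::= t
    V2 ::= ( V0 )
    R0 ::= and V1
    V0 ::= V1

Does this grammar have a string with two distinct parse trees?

Unambiguous

Only V0, V1, V2 are reachable from V0; ignoring the rest: The grammar is stratified — V0 handles 'or' (left-recursive), V1 handles 'and', V2 atoms. Each operator has a fixed associativity and precedence level, so every string has one parse.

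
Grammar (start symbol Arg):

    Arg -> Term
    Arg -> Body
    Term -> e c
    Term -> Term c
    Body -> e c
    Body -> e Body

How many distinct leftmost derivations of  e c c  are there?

1

Parse trees for e c c:
  [Arg [Term [Term e c] c]]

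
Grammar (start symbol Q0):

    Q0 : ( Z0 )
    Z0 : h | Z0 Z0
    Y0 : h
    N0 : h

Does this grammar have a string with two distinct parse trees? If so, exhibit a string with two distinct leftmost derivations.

Ambiguous

Witness: ( h h h )

Derivation 1: Q0 ⇒ ( Z0 ) ⇒ ( Z0 Z0 ) ⇒ ( h Z0 ) ⇒ ( h Z0 Z0 ) ⇒ ( h h Z0 ) ⇒ ( h h h )
Derivation 2: Q0 ⇒ ( Z0 ) ⇒ ( Z0 Z0 ) ⇒ ( Z0 Z0 Z0 ) ⇒ ( h Z0 Z0 ) ⇒ ( h h Z0 ) ⇒ ( h h h )

Two distinct leftmost derivations for the same string.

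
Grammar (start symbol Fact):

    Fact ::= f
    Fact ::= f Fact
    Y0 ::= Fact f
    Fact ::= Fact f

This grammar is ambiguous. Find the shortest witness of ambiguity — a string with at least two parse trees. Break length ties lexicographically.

f f

length 1: no string has ≥2 trees
length 2: f f has 2 parse trees

Two derivations of f f:
  Fact ⇒ f Fact ⇒ f f
  Fact ⇒ Fact f ⇒ f f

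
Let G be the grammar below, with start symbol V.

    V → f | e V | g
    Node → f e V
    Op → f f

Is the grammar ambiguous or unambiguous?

Unambiguous

(Node, Op are unreachable from V, so their rules don't affect L(V).) Each reachable nonterminal has at most one production per leading terminal, and all productions are right-linear; the derivation is determined token-by-token.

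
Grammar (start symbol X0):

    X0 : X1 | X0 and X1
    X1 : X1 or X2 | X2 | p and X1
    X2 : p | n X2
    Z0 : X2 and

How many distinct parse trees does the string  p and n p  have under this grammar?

Parse trees for p and n p:
  [X0 [X1 p and [X1 [X2 n [X2 p]]]]]
  [X0 [X0 [X1 [X2 p]]] and [X1 [X2 n [X2 p]]]]

2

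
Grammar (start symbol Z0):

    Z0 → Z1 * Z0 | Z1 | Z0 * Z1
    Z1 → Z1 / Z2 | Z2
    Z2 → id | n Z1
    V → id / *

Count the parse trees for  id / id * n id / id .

4

Parse trees for id / id * n id / id:
  [Z0 [Z1 [Z1 [Z2 id]] / [Z2 id]] * [Z0 [Z1 [Z1 [Z2 n [Z1 [Z2 id]]]] / [Z2 id]]]]
  [Z0 [Z1 [Z1 [Z2 id]] / [Z2 id]] * [Z0 [Z1 [Z2 n [Z1 [Z1 [Z2 id]] / [Z2 id]]]]]]
  [Z0 [Z0 [Z1 [Z1 [Z2 id]] / [Z2 id]]] * [Z1 [Z1 [Z2 n [Z1 [Z2 id]]]] / [Z2 id]]]
  [Z0 [Z0 [Z1 [Z1 [Z2 id]] / [Z2 id]]] * [Z1 [Z2 n [Z1 [Z1 [Z2 id]] / [Z2 id]]]]]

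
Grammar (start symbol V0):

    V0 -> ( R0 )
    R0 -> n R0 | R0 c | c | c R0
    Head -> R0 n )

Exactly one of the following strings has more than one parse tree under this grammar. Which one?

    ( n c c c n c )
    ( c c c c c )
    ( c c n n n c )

( c c c c c )

( n c c c n c ): 1 tree
( c c c c c ): 16 trees
( c c n n n c ): 1 tree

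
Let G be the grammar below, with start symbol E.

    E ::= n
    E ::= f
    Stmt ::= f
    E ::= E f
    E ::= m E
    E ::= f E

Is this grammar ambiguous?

Ambiguous

Witness: f f

Derivation 1: E ⇒ E f ⇒ f f
Derivation 2: E ⇒ f E ⇒ f f

Two distinct leftmost derivations for the same string.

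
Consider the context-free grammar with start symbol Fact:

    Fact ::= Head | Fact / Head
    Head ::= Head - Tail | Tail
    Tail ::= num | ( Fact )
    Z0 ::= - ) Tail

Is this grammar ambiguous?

Only Fact, Head, Tail are reachable from Fact; ignoring the rest: The grammar is stratified — Fact handles '/' (left-recursive), Head handles '-', Tail atoms. Each operator has a fixed associativity and precedence level, so every string has one parse.

Unambiguous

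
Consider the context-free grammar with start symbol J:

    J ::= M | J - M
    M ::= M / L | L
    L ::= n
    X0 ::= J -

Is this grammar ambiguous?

Unambiguous

(X0 is unreachable from J, so its rules don't affect L(J).) This is a standard precedence ladder (J over M over L), with each level left-recursive on its own operator ('-' at J, '/' at M). That structure is LR(1), hence unambiguous.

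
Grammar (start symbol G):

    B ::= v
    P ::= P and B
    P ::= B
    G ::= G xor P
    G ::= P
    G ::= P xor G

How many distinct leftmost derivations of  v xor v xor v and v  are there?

Parse trees for v xor v xor v and v:
  [G [G [G [P [B v]]] xor [P [B v]]] xor [P [P [B v]] and [B v]]]
  [G [G [P [B v]] xor [G [P [B v]]]] xor [P [P [B v]] and [B v]]]
  [G [P [B v]] xor [G [G [P [B v]]] xor [P [P [B v]] and [B v]]]]
  [G [P [B v]] xor [G [P [B v]] xor [G [P [P [B v]] and [B v]]]]]

4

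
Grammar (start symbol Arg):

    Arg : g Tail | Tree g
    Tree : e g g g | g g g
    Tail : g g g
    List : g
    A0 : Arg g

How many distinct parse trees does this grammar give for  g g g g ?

2

Parse trees for g g g g:
  [Arg g [Tail g g g]]
  [Arg [Tree g g g] g]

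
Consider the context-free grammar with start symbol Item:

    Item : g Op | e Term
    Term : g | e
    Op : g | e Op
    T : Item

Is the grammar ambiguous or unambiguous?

Only Item, Term, Op are reachable from Item; ignoring the rest: Each reachable nonterminal has at most one production per leading terminal, and all productions are right-linear; the derivation is determined token-by-token.

Unambiguous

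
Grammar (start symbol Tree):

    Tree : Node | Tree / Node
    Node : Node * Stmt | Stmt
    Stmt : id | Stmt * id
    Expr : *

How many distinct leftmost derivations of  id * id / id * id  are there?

Parse trees for id * id / id * id:
  [Tree [Tree [Node [Node [Stmt id]] * [Stmt id]]] / [Node [Node [Stmt id]] * [Stmt id]]]
  [Tree [Tree [Node [Node [Stmt id]] * [Stmt id]]] / [Node [Stmt [Stmt id] * id]]]
  [Tree [Tree [Node [Stmt [Stmt id] * id]]] / [Node [Node [Stmt id]] * [Stmt id]]]
  [Tree [Tree [Node [Stmt [Stmt id] * id]]] / [Node [Stmt [Stmt id] * id]]]

4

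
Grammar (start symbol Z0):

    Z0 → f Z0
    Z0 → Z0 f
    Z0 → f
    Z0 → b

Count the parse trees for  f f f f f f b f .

Parse trees for f f f f f f b f:
  [Z0 f [Z0 f [Z0 f [Z0 f [Z0 f [Z0 f [Z0 [Z0 b] f]]]]]]]
  [Z0 f [Z0 f [Z0 f [Z0 f [Z0 f [Z0 [Z0 f [Z0 b]] f]]]]]]
  [Z0 f [Z0 f [Z0 f [Z0 f [Z0 [Z0 f [Z0 f [Z0 b]]] f]]]]]
  [Z0 f [Z0 f [Z0 f [Z0 [Z0 f [Z0 f [Z0 f [Z0 b]]]] f]]]]
  [Z0 f [Z0 f [Z0 [Z0 f [Z0 f [Z0 f [Z0 f [Z0 b]]]]] f]]]
  [Z0 f [Z0 [Z0 f [Z0 f [Z0 f [Z0 f [Z0 f [Z0 b]]]]]] f]]
  [Z0 [Z0 f [Z0 f [Z0 f [Z0 f [Z0 f [Z0 f [Z0 b]]]]]]] f]

7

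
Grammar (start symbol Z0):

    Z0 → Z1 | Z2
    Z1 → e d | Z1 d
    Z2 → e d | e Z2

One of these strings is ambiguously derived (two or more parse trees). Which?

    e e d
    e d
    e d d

e e d: 1 tree
e d: 2 trees
e d d: 1 tree

e d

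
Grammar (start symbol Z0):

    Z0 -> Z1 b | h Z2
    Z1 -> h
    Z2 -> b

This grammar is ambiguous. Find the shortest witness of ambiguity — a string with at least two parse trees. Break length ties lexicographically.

length 2: h b has 2 parse trees

Two derivations of h b:
  Z0 ⇒ Z1 b ⇒ h b
  Z0 ⇒ h Z2 ⇒ h b

h b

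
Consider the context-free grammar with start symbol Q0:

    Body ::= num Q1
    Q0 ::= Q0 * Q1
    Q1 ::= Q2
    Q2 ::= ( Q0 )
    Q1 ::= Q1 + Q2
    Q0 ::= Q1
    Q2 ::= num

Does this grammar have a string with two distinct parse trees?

Unambiguous

Only Q0, Q1, Q2 are reachable from Q0; ignoring the rest: This is a standard precedence ladder (Q0 over Q1 over Q2), with each level left-recursive on its own operator ('*' at Q0, '+' at Q1). That structure is LR(1), hence unambiguous.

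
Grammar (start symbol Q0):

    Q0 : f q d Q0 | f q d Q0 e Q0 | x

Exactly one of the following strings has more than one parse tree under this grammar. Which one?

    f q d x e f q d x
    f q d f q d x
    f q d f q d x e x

f q d x e f q d x: 1 tree
f q d f q d x: 1 tree
f q d f q d x e x: 2 trees

f q d f q d x e x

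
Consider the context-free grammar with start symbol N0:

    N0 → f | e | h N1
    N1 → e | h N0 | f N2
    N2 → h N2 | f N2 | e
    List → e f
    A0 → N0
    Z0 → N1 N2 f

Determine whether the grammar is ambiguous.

(List, A0, Z0 are unreachable from N0, so their rules don't affect L(N0).) Each reachable nonterminal has at most one production per leading terminal, and all productions are right-linear; the derivation is determined token-by-token.

Unambiguous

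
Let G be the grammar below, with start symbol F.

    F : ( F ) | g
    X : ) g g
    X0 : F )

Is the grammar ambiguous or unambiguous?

(X, X0 are unreachable from F, so their rules don't affect L(F).) Each string is a nest of matched brackets around a single atom. An opening bracket forces the recursive rule; an atom forces the base rule.

Unambiguous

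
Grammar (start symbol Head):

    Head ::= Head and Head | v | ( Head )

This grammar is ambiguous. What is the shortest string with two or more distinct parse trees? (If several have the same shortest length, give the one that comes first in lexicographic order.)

length 1: no string has ≥2 trees
length 3: no string has ≥2 trees
length 5: v and v and v has 2 parse trees

Two derivations of v and v and v:
  Head ⇒ Head and Head ⇒ Head and Head and Head ⇒ v and Head and Head ⇒ v and v and Head ⇒ v and v and v
  Head ⇒ Head and Head ⇒ v and Head ⇒ v and Head and Head ⇒ v and v and Head ⇒ v and v and v

v and v and v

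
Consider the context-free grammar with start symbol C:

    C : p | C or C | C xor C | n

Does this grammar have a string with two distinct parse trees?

Ambiguous

Witness: n or n or n

Derivation 1: C ⇒ C or C ⇒ C or C or C ⇒ n or C or C ⇒ n or n or C ⇒ n or n or n
Derivation 2: C ⇒ C or C ⇒ n or C ⇒ n or C or C ⇒ n or n or C ⇒ n or n or n

Two distinct leftmost derivations for the same string.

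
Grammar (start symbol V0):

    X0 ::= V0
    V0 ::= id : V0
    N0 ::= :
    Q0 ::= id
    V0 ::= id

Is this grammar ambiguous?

(Q0, X0, N0 are unreachable from V0, so their rules don't affect L(V0).) The reachable grammar is A → atom sep A | atom. Each atom is followed by either the separator (recurse) or end-of-string (stop) — no choice point.

Unambiguous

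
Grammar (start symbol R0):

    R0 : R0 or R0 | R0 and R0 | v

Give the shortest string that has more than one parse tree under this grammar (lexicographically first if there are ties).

length 1: no string has ≥2 trees
length 3: no string has ≥2 trees
length 5: v and v and v has 2 parse trees

Two derivations of v and v and v:
  R0 ⇒ R0 and R0 ⇒ R0 and R0 and R0 ⇒ v and R0 and R0 ⇒ v and v and R0 ⇒ v and v and v
  R0 ⇒ R0 and R0 ⇒ v and R0 ⇒ v and R0 and R0 ⇒ v and v and R0 ⇒ v and v and v

v and v and v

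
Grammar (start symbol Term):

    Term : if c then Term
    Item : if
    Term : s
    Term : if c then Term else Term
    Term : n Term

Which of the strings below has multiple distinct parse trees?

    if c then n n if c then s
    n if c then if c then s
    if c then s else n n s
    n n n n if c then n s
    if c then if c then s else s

if c then n n if c then s: 1 tree
n if c then if c then s: 1 tree
if c then s else n n s: 1 tree
n n n n if c then n s: 1 tree
if c then if c then s else s: 2 trees

if c then if c then s else s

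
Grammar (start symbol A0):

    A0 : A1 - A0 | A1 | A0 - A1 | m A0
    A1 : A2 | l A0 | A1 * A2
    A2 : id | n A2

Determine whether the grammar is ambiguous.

Witness: id - id

Derivation 1: A0 ⇒ A1 - A0 ⇒ A2 - A0 ⇒ id - A0 ⇒ id - A1 ⇒ id - A2 ⇒ id - id
Derivation 2: A0 ⇒ A0 - A1 ⇒ A1 - A1 ⇒ A2 - A1 ⇒ id - A1 ⇒ id - A2 ⇒ id - id

Two distinct leftmost derivations for the same string.

Ambiguous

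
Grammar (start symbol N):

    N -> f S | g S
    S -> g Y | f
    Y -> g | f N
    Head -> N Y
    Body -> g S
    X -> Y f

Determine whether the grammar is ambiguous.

Unambiguous

(Head, Body, X are unreachable from N, so their rules don't affect L(N).) Each reachable nonterminal has at most one production per leading terminal, and all productions are right-linear; the derivation is determined token-by-token.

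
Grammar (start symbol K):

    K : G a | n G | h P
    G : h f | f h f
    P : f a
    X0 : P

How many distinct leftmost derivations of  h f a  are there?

Parse trees for h f a:
  [K [G h f] a]
  [K h [P f a]]

2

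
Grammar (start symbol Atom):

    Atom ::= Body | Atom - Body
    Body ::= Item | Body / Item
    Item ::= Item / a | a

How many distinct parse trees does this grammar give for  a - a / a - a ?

Parse trees for a - a / a - a:
  [Atom [Atom [Atom [Body [Item a]]] - [Body [Item [Item a] / a]]] - [Body [Item a]]]
  [Atom [Atom [Atom [Body [Item a]]] - [Body [Body [Item a]] / [Item a]]] - [Body [Item a]]]

2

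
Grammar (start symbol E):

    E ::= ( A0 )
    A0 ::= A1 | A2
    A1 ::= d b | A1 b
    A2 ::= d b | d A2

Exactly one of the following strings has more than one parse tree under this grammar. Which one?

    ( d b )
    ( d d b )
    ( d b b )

( d b ): 2 trees
( d d b ): 1 tree
( d b b ): 1 tree

( d b )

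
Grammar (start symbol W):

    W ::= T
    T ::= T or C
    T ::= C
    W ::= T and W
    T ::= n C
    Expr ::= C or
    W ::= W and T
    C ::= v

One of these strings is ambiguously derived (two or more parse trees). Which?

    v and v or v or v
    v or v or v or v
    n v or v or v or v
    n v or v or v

v and v or v or v: 2 trees
v or v or v or v: 1 tree
n v or v or v or v: 1 tree
n v or v or v: 1 tree

v and v or v or v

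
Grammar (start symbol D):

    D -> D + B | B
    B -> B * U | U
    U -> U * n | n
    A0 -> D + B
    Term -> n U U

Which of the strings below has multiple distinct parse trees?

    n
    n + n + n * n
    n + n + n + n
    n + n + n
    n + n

n + n + n * n

n: 1 tree
n + n + n * n: 2 trees
n + n + n + n: 1 tree
n + n + n: 1 tree
n + n: 1 tree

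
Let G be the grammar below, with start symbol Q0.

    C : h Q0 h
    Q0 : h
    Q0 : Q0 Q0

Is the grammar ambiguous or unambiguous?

Witness: h h h

Derivation 1: Q0 ⇒ Q0 Q0 ⇒ h Q0 ⇒ h Q0 Q0 ⇒ h h Q0 ⇒ h h h
Derivation 2: Q0 ⇒ Q0 Q0 ⇒ Q0 Q0 Q0 ⇒ h Q0 Q0 ⇒ h h Q0 ⇒ h h h

Two distinct leftmost derivations for the same string.

Ambiguous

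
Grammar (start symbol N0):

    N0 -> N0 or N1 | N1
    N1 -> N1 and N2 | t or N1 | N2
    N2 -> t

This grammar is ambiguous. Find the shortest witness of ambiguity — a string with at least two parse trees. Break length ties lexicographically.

t or t

length 1: no string has ≥2 trees
length 3: t or t has 2 parse trees

Two derivations of t or t:
  N0 ⇒ N0 or N1 ⇒ N1 or N1 ⇒ N2 or N1 ⇒ t or N1 ⇒ t or N2 ⇒ t or t
  N0 ⇒ N1 ⇒ t or N1 ⇒ t or N2 ⇒ t or t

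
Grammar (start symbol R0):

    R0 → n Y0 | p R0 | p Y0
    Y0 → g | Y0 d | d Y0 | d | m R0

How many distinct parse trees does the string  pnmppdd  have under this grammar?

3

Parse trees for pnmppdd:
  [R0 p [R0 n [Y0 [Y0 m [R0 p [R0 p [Y0 d]]]] d]]]
  [R0 p [R0 n [Y0 m [R0 p [R0 p [Y0 [Y0 d] d]]]]]]
  [R0 p [R0 n [Y0 m [R0 p [R0 p [Y0 d [Y0 d]]]]]]]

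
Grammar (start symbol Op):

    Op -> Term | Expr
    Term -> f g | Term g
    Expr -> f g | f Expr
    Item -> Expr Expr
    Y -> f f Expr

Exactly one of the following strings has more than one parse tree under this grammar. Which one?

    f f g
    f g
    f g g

f f g: 1 tree
f g: 2 trees
f g g: 1 tree

f g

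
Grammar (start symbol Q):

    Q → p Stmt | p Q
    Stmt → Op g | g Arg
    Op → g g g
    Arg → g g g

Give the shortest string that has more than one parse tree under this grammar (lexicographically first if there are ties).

length 5: p g g g g has 2 parse trees

Two derivations of p g g g g:
  Q ⇒ p Stmt ⇒ p Op g ⇒ p g g g g
  Q ⇒ p Stmt ⇒ p g Arg ⇒ p g g g g

p g g g g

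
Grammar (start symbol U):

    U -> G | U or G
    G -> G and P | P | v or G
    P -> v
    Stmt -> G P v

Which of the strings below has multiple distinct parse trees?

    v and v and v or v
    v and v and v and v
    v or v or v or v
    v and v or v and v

v and v and v or v: 1 tree
v and v and v and v: 1 tree
v or v or v or v: 8 trees
v and v or v and v: 1 tree

v or v or v or v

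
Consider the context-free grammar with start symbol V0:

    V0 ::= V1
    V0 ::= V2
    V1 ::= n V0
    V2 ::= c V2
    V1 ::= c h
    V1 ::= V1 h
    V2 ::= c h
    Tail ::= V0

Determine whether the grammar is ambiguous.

Witness: c h

Derivation 1: V0 ⇒ V1 ⇒ c h
Derivation 2: V0 ⇒ V2 ⇒ c h

Two distinct leftmost derivations for the same string.

Ambiguous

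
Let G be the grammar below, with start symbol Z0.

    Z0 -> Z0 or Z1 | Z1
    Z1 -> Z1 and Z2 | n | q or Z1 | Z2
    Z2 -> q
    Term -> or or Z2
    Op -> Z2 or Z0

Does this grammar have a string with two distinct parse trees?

Ambiguous

Witness: q or n

Derivation 1: Z0 ⇒ Z0 or Z1 ⇒ Z1 or Z1 ⇒ Z2 or Z1 ⇒ q or Z1 ⇒ q or n
Derivation 2: Z0 ⇒ Z1 ⇒ q or Z1 ⇒ q or n

Two distinct leftmost derivations for the same string.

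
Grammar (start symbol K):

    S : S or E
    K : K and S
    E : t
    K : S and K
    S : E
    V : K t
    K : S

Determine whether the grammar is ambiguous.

Witness: t and t

Derivation 1: K ⇒ K and S ⇒ S and S ⇒ E and S ⇒ t and S ⇒ t and E ⇒ t and t
Derivation 2: K ⇒ S and K ⇒ E and K ⇒ t and K ⇒ t and S ⇒ t and E ⇒ t and t

Two distinct leftmost derivations for the same string.

Ambiguous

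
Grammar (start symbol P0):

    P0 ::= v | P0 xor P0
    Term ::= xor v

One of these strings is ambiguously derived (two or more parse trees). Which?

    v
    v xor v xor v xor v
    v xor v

v: 1 tree
v xor v xor v xor v: 5 trees
v xor v: 1 tree

v xor v xor v xor v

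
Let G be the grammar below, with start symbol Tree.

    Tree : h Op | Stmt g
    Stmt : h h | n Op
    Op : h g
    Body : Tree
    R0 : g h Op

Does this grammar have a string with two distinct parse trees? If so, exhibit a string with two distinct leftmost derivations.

Ambiguous

Witness: h h g

Derivation 1: Tree ⇒ h Op ⇒ h h g
Derivation 2: Tree ⇒ Stmt g ⇒ h h g

Two distinct leftmost derivations for the same string.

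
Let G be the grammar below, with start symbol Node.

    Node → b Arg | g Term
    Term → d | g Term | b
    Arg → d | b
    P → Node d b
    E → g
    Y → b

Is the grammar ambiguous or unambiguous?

Only Node, Term, Arg are reachable from Node; ignoring the rest: Restricted to the reachable nonterminals, every rule has the form A → t or A → t B, and no two rules for the same A share a first terminal. The grammar encodes a DFA — one run per string.

Unambiguous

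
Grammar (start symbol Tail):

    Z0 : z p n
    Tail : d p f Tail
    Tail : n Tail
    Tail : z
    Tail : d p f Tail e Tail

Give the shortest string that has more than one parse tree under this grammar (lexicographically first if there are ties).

d p f d p f z e z

length 1: no string has ≥2 trees
length 2: no string has ≥2 trees
length 3: no string has ≥2 trees
length 4: no string has ≥2 trees
length 5: no string has ≥2 trees
length 6: no string has ≥2 trees
length 7: no string has ≥2 trees
length 8: no string has ≥2 trees
length 9: d p f d p f z e z has 2 parse trees

Two derivations of d p f d p f z e z:
  Tail ⇒ d p f Tail ⇒ d p f d p f Tail e Tail ⇒ d p f d p f z e Tail ⇒ d p f d p f z e z
  Tail ⇒ d p f Tail e Tail ⇒ d p f d p f Tail e Tail ⇒ d p f d p f z e Tail ⇒ d p f d p f z e z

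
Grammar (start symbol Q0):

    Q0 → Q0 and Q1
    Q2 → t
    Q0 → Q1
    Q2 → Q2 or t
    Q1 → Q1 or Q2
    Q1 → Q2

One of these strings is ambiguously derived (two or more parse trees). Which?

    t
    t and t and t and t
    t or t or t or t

t or t or t or t

t: 1 tree
t and t and t and t: 1 tree
t or t or t or t: 8 trees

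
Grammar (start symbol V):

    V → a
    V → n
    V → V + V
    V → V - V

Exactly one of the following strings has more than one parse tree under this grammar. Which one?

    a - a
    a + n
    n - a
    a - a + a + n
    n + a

a - a + a + n

a - a: 1 tree
a + n: 1 tree
n - a: 1 tree
a - a + a + n: 5 trees
n + a: 1 tree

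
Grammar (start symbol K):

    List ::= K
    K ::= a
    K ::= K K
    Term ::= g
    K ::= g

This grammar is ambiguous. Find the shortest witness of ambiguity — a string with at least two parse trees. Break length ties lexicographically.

a a a

length 1: no string has ≥2 trees
length 2: no string has ≥2 trees
length 3: a a a has 2 parse trees

Two derivations of a a a:
  K ⇒ K K ⇒ a K ⇒ a K K ⇒ a a K ⇒ a a a
  K ⇒ K K ⇒ K K K ⇒ a K K ⇒ a a K ⇒ a a a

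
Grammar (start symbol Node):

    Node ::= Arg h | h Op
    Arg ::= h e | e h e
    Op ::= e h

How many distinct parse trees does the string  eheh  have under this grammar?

1

Parse trees for eheh:
  [Node [Arg e h e] h]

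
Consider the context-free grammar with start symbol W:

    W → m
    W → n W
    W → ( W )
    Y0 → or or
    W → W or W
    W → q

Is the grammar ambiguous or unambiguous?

Ambiguous

Witness: n m or m

Derivation 1: W ⇒ n W ⇒ n W or W ⇒ n m or W ⇒ n m or m
Derivation 2: W ⇒ W or W ⇒ n W or W ⇒ n m or W ⇒ n m or m

Two distinct leftmost derivations for the same string.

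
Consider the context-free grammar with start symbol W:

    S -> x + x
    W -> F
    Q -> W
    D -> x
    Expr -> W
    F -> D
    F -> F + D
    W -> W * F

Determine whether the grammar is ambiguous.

Only W, F, D are reachable from W; ignoring the rest: W → W * F | F  ;  F → F + D | D  — a left-associative chain with D at the bottom. Each string factors uniquely by precedence.

Unambiguous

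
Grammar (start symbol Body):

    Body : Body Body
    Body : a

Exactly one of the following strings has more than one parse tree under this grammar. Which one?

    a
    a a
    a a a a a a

a a a a a a

a: 1 tree
a a: 1 tree
a a a a a a: 42 trees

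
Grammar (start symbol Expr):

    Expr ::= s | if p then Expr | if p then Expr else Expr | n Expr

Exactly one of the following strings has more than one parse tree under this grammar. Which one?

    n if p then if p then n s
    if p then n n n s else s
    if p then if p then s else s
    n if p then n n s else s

n if p then if p then n s: 1 tree
if p then n n n s else s: 1 tree
if p then if p then s else s: 2 trees
n if p then n n s else s: 1 tree

if p then if p then s else s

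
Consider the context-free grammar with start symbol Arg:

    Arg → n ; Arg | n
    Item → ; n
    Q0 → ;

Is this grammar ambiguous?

(Item, Q0 are unreachable from Arg, so their rules don't affect L(Arg).) Right-recursive list with a separator: after each atom, whether the separator follows determines the rule. One parse per string.

Unambiguous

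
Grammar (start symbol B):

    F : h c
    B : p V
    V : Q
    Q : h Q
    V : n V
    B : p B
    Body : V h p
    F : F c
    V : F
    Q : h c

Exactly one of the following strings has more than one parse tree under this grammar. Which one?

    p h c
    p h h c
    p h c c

p h c: 2 trees
p h h c: 1 tree
p h c c: 1 tree

p h c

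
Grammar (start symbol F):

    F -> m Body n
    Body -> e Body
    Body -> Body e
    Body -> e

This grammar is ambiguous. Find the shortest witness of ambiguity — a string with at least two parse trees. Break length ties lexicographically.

length 3: no string has ≥2 trees
length 4: m e e n has 2 parse trees

Two derivations of m e e n:
  F ⇒ m Body n ⇒ m e Body n ⇒ m e e n
  F ⇒ m Body n ⇒ m Body e n ⇒ m e e n

m e e n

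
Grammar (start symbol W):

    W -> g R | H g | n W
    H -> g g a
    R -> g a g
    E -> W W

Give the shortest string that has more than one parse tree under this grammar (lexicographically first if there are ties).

g g a g

length 4: g g a g has 2 parse trees

Two derivations of g g a g:
  W ⇒ g R ⇒ g g a g
  W ⇒ H g ⇒ g g a g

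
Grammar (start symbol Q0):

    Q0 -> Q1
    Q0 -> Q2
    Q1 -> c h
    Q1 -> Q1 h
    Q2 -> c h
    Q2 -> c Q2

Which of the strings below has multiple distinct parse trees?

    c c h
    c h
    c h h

c c h: 1 tree
c h: 2 trees
c h h: 1 tree

c h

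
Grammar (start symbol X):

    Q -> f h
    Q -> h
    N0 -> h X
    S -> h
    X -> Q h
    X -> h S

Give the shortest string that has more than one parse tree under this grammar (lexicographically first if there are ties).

h h

length 2: h h has 2 parse trees

Two derivations of h h:
  X ⇒ Q h ⇒ h h
  X ⇒ h S ⇒ h h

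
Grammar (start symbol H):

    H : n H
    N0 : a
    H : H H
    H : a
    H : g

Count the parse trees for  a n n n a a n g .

20

Parse trees for a n n n a a n g (showing first 6 of 20):
  [H [H a] [H n [H n [H n [H [H a] [H [H a] [H n [H g]]]]]]]]
  [H [H a] [H n [H n [H n [H [H [H a] [H a]] [H n [H g]]]]]]]
  [H [H a] [H n [H n [H [H n [H a]] [H [H a] [H n [H g]]]]]]]
  [H [H a] [H n [H n [H [H n [H [H a] [H a]]] [H n [H g]]]]]]
  [H [H a] [H n [H n [H [H [H n [H a]] [H a]] [H n [H g]]]]]]
  [H [H a] [H n [H [H n [H n [H a]]] [H [H a] [H n [H g]]]]]]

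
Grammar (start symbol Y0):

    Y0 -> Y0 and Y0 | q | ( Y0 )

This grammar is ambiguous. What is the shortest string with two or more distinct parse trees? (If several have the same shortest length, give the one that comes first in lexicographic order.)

length 1: no string has ≥2 trees
length 3: no string has ≥2 trees
length 5: q and q and q has 2 parse trees

Two derivations of q and q and q:
  Y0 ⇒ Y0 and Y0 ⇒ Y0 and Y0 and Y0 ⇒ q and Y0 and Y0 ⇒ q and q and Y0 ⇒ q and q and q
  Y0 ⇒ Y0 and Y0 ⇒ q and Y0 ⇒ q and Y0 and Y0 ⇒ q and q and Y0 ⇒ q and q and q

q and q and q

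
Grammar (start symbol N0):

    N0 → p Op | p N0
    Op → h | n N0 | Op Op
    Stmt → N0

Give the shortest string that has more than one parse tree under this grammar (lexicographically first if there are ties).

length 2: no string has ≥2 trees
length 3: no string has ≥2 trees
length 4: p h h h has 2 parse trees

Two derivations of p h h h:
  N0 ⇒ p Op ⇒ p Op Op ⇒ p h Op ⇒ p h Op Op ⇒ p h h Op ⇒ p h h h
  N0 ⇒ p Op ⇒ p Op Op ⇒ p Op Op Op ⇒ p h Op Op ⇒ p h h Op ⇒ p h h h

p h h h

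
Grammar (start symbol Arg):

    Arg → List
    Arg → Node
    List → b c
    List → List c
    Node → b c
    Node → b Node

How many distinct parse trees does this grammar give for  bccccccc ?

1

Parse trees for bccccccc:
  [Arg [List [List [List [List [List [List [List b c] c] c] c] c] c] c]]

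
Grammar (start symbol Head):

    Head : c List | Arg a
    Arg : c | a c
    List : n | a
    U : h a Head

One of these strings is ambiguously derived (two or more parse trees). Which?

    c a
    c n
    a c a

c a

c a: 2 trees
c n: 1 tree
a c a: 1 tree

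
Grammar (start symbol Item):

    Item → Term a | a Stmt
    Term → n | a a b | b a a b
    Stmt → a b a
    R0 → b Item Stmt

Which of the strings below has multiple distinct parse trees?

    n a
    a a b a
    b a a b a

a a b a

n a: 1 tree
a a b a: 2 trees
b a a b a: 1 tree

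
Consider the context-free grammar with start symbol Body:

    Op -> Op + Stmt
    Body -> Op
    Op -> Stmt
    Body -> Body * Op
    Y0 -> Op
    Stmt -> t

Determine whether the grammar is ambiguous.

Unambiguous

Only Body, Op, Stmt are reachable from Body; ignoring the rest: The grammar is stratified — Body handles '*' (left-recursive), Op handles '+', Stmt atoms. Each operator has a fixed associativity and precedence level, so every string has one parse.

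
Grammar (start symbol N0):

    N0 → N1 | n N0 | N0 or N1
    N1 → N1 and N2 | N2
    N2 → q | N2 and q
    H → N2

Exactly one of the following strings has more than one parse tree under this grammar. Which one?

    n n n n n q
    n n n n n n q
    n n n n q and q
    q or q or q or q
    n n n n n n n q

n n n n n q: 1 tree
n n n n n n q: 1 tree
n n n n q and q: 2 trees
q or q or q or q: 1 tree
n n n n n n n q: 1 tree

n n n n q and q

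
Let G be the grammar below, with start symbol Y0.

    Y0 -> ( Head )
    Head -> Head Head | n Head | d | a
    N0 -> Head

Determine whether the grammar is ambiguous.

Ambiguous

Witness: ( a a a )

Derivation 1: Y0 ⇒ ( Head ) ⇒ ( Head Head ) ⇒ ( Head Head Head ) ⇒ ( a Head Head ) ⇒ ( a a Head ) ⇒ ( a a a )
Derivation 2: Y0 ⇒ ( Head ) ⇒ ( Head Head ) ⇒ ( a Head ) ⇒ ( a Head Head ) ⇒ ( a a Head ) ⇒ ( a a a )

Two distinct leftmost derivations for the same string.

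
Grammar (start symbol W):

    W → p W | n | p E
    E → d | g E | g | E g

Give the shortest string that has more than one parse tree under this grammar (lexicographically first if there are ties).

p g g

length 1: no string has ≥2 trees
length 2: no string has ≥2 trees
length 3: p g g has 2 parse trees

Two derivations of p g g:
  W ⇒ p E ⇒ p g E ⇒ p g g
  W ⇒ p E ⇒ p E g ⇒ p g g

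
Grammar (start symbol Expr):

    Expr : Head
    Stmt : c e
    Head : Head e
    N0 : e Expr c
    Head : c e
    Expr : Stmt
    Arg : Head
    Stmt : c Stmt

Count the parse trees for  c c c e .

1

Parse trees for c c c e:
  [Expr [Stmt c [Stmt c [Stmt c e]]]]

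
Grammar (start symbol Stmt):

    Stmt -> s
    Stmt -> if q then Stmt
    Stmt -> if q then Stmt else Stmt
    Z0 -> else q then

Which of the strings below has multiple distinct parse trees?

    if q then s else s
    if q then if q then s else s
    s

if q then s else s: 1 tree
if q then if q then s else s: 2 trees
s: 1 tree

if q then if q then s else s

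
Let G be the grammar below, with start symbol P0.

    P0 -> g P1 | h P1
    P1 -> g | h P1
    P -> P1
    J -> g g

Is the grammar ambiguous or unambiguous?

Unambiguous

(P, J are unreachable from P0, so their rules don't affect L(P0).) Each reachable nonterminal has at most one production per leading terminal, and all productions are right-linear; the derivation is determined token-by-token.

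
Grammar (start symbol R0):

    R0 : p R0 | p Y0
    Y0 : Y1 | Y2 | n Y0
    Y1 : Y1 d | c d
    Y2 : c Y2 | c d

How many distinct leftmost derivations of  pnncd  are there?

2

Parse trees for pnncd:
  [R0 p [Y0 n [Y0 n [Y0 [Y1 c d]]]]]
  [R0 p [Y0 n [Y0 n [Y0 [Y2 c d]]]]]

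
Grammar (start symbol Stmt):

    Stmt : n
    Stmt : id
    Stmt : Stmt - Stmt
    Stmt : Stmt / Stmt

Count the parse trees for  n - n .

Parse trees for n - n:
  [Stmt [Stmt n] - [Stmt n]]

1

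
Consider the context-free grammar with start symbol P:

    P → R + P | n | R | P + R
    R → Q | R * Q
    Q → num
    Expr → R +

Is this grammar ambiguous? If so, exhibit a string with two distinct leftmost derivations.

Ambiguous

Witness: num + num

Derivation 1: P ⇒ R + P ⇒ Q + P ⇒ num + P ⇒ num + R ⇒ num + Q ⇒ num + num
Derivation 2: P ⇒ P + R ⇒ R + R ⇒ Q + R ⇒ num + R ⇒ num + Q ⇒ num + num

Two distinct leftmost derivations for the same string.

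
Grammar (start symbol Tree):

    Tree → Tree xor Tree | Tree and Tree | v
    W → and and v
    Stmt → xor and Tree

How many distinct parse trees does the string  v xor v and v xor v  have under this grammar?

Parse trees for v xor v and v xor v:
  [Tree [Tree v] xor [Tree [Tree [Tree v] and [Tree v]] xor [Tree v]]]
  [Tree [Tree v] xor [Tree [Tree v] and [Tree [Tree v] xor [Tree v]]]]
  [Tree [Tree [Tree v] xor [Tree [Tree v] and [Tree v]]] xor [Tree v]]
  [Tree [Tree [Tree [Tree v] xor [Tree v]] and [Tree v]] xor [Tree v]]
  [Tree [Tree [Tree v] xor [Tree v]] and [Tree [Tree v] xor [Tree v]]]

5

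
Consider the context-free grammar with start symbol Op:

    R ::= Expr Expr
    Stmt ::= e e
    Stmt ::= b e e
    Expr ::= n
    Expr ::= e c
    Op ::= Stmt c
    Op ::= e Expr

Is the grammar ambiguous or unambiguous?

Ambiguous

Witness: e e c

Derivation 1: Op ⇒ Stmt c ⇒ e e c
Derivation 2: Op ⇒ e Expr ⇒ e e c

Two distinct leftmost derivations for the same string.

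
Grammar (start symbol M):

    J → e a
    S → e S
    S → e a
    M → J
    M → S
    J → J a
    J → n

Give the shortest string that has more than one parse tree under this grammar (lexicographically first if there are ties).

e a

length 1: no string has ≥2 trees
length 2: e a has 2 parse trees

Two derivations of e a:
  M ⇒ J ⇒ e a
  M ⇒ S ⇒ e a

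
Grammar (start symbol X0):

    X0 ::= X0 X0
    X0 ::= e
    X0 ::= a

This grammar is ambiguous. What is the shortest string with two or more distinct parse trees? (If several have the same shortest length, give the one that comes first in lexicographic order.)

a a a

length 1: no string has ≥2 trees
length 2: no string has ≥2 trees
length 3: a a a has 2 parse trees

Two derivations of a a a:
  X0 ⇒ X0 X0 ⇒ X0 X0 X0 ⇒ a X0 X0 ⇒ a a X0 ⇒ a a a
  X0 ⇒ X0 X0 ⇒ a X0 ⇒ a X0 X0 ⇒ a a X0 ⇒ a a a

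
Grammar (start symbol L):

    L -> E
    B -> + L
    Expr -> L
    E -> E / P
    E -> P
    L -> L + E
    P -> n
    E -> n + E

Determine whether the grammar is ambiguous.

Ambiguous

Witness: n + n

Derivation 1: L ⇒ E ⇒ n + E ⇒ n + P ⇒ n + n
Derivation 2: L ⇒ L + E ⇒ E + E ⇒ P + E ⇒ n + E ⇒ n + P ⇒ n + n

Two distinct leftmost derivations for the same string.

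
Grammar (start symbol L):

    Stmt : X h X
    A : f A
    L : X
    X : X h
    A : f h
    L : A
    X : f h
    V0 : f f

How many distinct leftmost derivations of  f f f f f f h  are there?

1

Parse trees for f f f f f f h:
  [L [A f [A f [A f [A f [A f [A f h]]]]]]]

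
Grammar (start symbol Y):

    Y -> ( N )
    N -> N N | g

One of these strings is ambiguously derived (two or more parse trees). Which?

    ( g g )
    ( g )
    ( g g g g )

( g g ): 1 tree
( g ): 1 tree
( g g g g ): 5 trees

( g g g g )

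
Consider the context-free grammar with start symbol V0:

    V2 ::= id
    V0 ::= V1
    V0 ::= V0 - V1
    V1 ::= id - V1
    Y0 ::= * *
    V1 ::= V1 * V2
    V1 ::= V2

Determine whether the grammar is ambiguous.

Witness: id - id

Derivation 1: V0 ⇒ V1 ⇒ id - V1 ⇒ id - V2 ⇒ id - id
Derivation 2: V0 ⇒ V0 - V1 ⇒ V1 - V1 ⇒ V2 - V1 ⇒ id - V1 ⇒ id - V2 ⇒ id - id

Two distinct leftmost derivations for the same string.

Ambiguous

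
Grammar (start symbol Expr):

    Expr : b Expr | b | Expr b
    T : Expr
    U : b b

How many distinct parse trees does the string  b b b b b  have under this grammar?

Parse trees for b b b b b (showing first 6 of 16):
  [Expr b [Expr b [Expr b [Expr b [Expr b]]]]]
  [Expr b [Expr b [Expr b [Expr [Expr b] b]]]]
  [Expr b [Expr b [Expr [Expr b [Expr b]] b]]]
  [Expr b [Expr b [Expr [Expr [Expr b] b] b]]]
  [Expr b [Expr [Expr b [Expr b [Expr b]]] b]]
  [Expr b [Expr [Expr b [Expr [Expr b] b]] b]]

16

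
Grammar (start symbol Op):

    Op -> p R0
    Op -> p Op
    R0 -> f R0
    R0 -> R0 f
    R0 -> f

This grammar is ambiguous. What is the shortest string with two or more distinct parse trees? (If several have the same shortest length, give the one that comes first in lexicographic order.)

p f f

length 2: no string has ≥2 trees
length 3: p f f has 2 parse trees

Two derivations of p f f:
  Op ⇒ p R0 ⇒ p f R0 ⇒ p f f
  Op ⇒ p R0 ⇒ p R0 f ⇒ p f f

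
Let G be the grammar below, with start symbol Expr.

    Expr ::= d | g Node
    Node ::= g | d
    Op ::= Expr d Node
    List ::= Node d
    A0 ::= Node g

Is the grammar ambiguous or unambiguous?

Only Expr, Node are reachable from Expr; ignoring the rest: Restricted to the reachable nonterminals, every rule has the form A → t or A → t B, and no two rules for the same A share a first terminal. The grammar encodes a DFA — one run per string.

Unambiguous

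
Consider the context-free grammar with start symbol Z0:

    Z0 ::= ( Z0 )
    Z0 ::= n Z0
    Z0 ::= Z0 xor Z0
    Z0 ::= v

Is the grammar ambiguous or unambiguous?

Ambiguous

Witness: n v xor v

Derivation 1: Z0 ⇒ n Z0 ⇒ n Z0 xor Z0 ⇒ n v xor Z0 ⇒ n v xor v
Derivation 2: Z0 ⇒ Z0 xor Z0 ⇒ n Z0 xor Z0 ⇒ n v xor Z0 ⇒ n v xor v

Two distinct leftmost derivations for the same string.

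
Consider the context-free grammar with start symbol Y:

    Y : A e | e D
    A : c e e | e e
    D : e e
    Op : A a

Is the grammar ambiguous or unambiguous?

Witness: e e e

Derivation 1: Y ⇒ A e ⇒ e e e
Derivation 2: Y ⇒ e D ⇒ e e e

Two distinct leftmost derivations for the same string.

Ambiguous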